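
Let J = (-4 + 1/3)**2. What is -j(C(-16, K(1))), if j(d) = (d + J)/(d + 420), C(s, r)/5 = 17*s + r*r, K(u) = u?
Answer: -12074/8415 ≈ -1.4348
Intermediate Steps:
C(s, r) = 5*r**2 + 85*s (C(s, r) = 5*(17*s + r*r) = 5*(17*s + r**2) = 5*(r**2 + 17*s) = 5*r**2 + 85*s)
J = 121/9 (J = (-4 + 1/3)**2 = (-11/3)**2 = 121/9 ≈ 13.444)
j(d) = (121/9 + d)/(420 + d) (j(d) = (d + 121/9)/(d + 420) = (121/9 + d)/(420 + d))
-j(C(-16, K(1))) = -(121/9 + (5*1**2 + 85*(-16)))/(420 + (5*1**2 + 85*(-16))) = -(121/9 + (5*1 - 1360))/(420 + (5*1 - 1360)) = -(121/9 + (5 - 1360))/(420 + (5 - 1360)) = -(121/9 - 1355)/(420 - 1355) = -(-12074)/((-935)*9) = -(-1)*(-12074)/(935*9) = -1*12074/8415 = -12074/8415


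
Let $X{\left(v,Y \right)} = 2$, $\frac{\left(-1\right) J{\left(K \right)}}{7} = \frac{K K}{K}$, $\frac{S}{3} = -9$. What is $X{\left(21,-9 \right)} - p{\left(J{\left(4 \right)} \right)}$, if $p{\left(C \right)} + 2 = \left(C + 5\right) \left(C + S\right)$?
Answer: $-1261$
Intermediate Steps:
$S = -27$ ($S = 3 \left(-9\right) = -27$)
$J{\left(K \right)} = - 7 K$ ($J{\left(K \right)} = - 7 \frac{K K}{K} = - 7 \frac{K^{2}}{K} = - 7 K$)
$p{\left(C \right)} = -2 + \left(-27 + C\right) \left(5 + C\right)$ ($p{\left(C \right)} = -2 + \left(C + 5\right) \left(C - 27\right) = -2 + \left(5 + C\right) \left(-27 + C\right) = -2 + \left(-27 + C\right) \left(5 + C\right)$)
$X{\left(21,-9 \right)} - p{\left(J{\left(4 \right)} \right)} = 2 - \left(-137 + \left(\left(-7\right) 4\right)^{2} - 22 \left(\left(-7\right) 4\right)\right) = 2 - \left(-137 + \left(-28\right)^{2} - -616\right) = 2 - \left(-137 + 784 + 616\right) = 2 - 1263 = -1261$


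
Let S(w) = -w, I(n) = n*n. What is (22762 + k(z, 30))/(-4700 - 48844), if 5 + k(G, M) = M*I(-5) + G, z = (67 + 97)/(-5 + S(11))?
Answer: -31329/71392 ≈ -0.43883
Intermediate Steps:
I(n) = n**2
z = -41/4 (z = (67 + 97)/(-5 - 1*11) = 164/(-5 - 11) = 164/(-16) = 164*(-1/16) = -41/4 ≈ -10.250)
k(G, M) = -5 + G + 25*M (k(G, M) = -5 + (M*(-5)**2 + G) = -5 + (M*25 + G) = -5 + (25*M + G) = -5 + (G + 25*M) = -5 + G + 25*M)
(22762 + k(z, 30))/(-4700 - 48844) = (22762 + (-5 - 41/4 + 25*30))/(-4700 - 48844) = (22762 + (-5 - 41/4 + 750))/(-53544) = (22762 + 2939/4)*(-1/53544) = (93987/4)*(-1/53544) = -31329/71392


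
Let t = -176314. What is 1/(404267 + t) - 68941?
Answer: -15715307772/227953 ≈ -68941.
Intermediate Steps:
1/(404267 + t) - 68941 = 1/(404267 - 176314) - 68941 = 1/227953 - 68941 = -15715307772/227953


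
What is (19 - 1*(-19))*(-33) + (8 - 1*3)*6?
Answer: -1224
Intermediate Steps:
(19 - 1*(-19))*(-33) + (8 - 1*3)*6 = (19 + 19)*(-33) + (8 - 3)*6 = 38*(-33) + 5*6 = -1254 + 30 = -1224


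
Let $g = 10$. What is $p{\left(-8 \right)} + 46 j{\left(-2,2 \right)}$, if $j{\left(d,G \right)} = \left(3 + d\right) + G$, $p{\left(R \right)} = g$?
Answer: $148$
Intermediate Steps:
$p{\left(R \right)} = 10$
$j{\left(d,G \right)} = 3 + G + d$
$p{\left(-8 \right)} + 46 j{\left(-2,2 \right)} = 10 + 46 \left(3 + 2 - 2\right) = 10 + 46 \cdot 3 = 10 + 138 = 148$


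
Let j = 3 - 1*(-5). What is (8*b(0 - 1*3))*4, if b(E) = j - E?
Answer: 352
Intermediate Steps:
j = 8 (j = 3 + 5 = 8)
b(E) = 8 - E
(8*b(0 - 1*3))*4 = (8*(8 - (0 - 1*3)))*4 = (8*(8 - (0 - 3)))*4 = (8*(8 - 1*(-3)))*4 = (8*(8 + 3))*4 = (8*11)*4 = 88*4 = 352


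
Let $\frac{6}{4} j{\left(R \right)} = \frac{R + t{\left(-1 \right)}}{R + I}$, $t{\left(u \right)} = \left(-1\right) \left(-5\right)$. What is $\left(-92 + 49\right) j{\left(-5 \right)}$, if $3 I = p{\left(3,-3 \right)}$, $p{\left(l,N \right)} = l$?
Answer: $0$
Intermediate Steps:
$I = 1$ ($I = \frac{1}{3} \cdot 3 = 1$)
$t{\left(u \right)} = 5$
$j{\left(R \right)} = \frac{2 \left(5 + R\right)}{3 \left(1 + R\right)}$ ($j{\left(R \right)} = \frac{2 \frac{R + 5}{R + 1}}{3} = \frac{2 \frac{5 + R}{1 + R}}{3} = \frac{2 \left(5 + R\right)}{3 \left(1 + R\right)}$)
$\left(-92 + 49\right) j{\left(-5 \right)} = \left(-92 + 49\right) \frac{2 \left(5 - 5\right)}{3 \left(1 - 5\right)} = - 43 \cdot \frac{2}{3} \frac{1}{-4} \cdot 0 = - 43 \cdot \frac{2}{3} \left(- \frac{1}{4}\right) 0 = \left(-43\right) 0 = 0$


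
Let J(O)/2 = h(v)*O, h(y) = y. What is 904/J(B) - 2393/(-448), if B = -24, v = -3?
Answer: 46849/4032 ≈ 11.619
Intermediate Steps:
J(O) = -6*O (J(O) = 2*(-3*O) = -6*O)
904/J(B) - 2393/(-448) = 904/((-6*(-24))) - 2393/(-448) = 904/144 - 2393*(-1/448) = 904*(1/144) + 2393/448 = 113/18 + 2393/448 = 46849/4032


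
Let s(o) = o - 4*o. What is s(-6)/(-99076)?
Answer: -9/49538 ≈ -0.00018168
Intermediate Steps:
s(o) = -3*o
s(-6)/(-99076) = -3*(-6)/(-99076) = 18*(-1/99076) = -9/49538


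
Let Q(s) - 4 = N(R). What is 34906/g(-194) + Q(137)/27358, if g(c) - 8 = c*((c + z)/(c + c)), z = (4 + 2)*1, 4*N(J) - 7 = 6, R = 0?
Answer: -1909915449/4705576 ≈ -405.88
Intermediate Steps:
N(J) = 13/4 (N(J) = 7/4 + (¼)*6 = 7/4 + 3/2 = 13/4)
z = 6 (z = 6*1 = 6)
Q(s) = 29/4 (Q(s) = 4 + 13/4 = 29/4)
g(c) = 11 + c/2 (g(c) = 8 + c*((c + 6)/(c + c)) = 8 + c*((6 + c)/((2*c))) = 8 + c*((6 + c)*(1/(2*c))) = 8 + c*((6 + c)/(2*c)) = 8 + (3 + c/2) = 11 + c/2)
34906/g(-194) + Q(137)/27358 = 34906/(11 + (½)*(-194)) + (29/4)/27358 = 34906/(11 - 97) + (29/4)*(1/27358) = 34906/(-86) + 29/109432 = 34906*(-1/86) + 29/109432 = -17453/43 + 29/109432 = -1909915449/4705576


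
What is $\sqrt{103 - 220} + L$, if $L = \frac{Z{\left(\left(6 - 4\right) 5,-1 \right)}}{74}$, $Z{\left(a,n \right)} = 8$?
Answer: $\frac{4}{37} + 3 i \sqrt{13} \approx 0.10811 + 10.817 i$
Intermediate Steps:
$L = \frac{4}{37}$ ($L = \frac{8}{74} = 8 \cdot \frac{1}{74} = \frac{4}{37} \approx 0.10811$)
$\sqrt{103 - 220} + L = \sqrt{103 - 220} + \frac{4}{37} = \sqrt{-117} + \frac{4}{37} = 3 i \sqrt{13} + \frac{4}{37} = \frac{4}{37} + 3 i \sqrt{13}$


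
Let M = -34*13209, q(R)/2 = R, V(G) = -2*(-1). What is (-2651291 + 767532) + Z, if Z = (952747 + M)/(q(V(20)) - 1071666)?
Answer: -2018753441099/1071662 ≈ -1.8838e+6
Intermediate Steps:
V(G) = 2
q(R) = 2*R
M = -449106
Z = -503641/1071662 (Z = (952747 - 449106)/(2*2 - 1071666) = 503641/(4 - 1071666) = 503641/(-1071662) = 503641*(-1/1071662) = -503641/1071662 ≈ -0.46996)
(-2651291 + 767532) + Z = (-2651291 + 767532) - 503641/1071662 = -1883759 - 503641/1071662 = -2018753441099/1071662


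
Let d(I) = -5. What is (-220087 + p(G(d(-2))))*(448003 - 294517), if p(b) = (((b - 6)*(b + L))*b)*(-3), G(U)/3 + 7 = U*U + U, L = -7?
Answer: -52743775554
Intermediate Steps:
G(U) = -21 + 3*U + 3*U**2 (G(U) = -21 + 3*(U*U + U) = -21 + 3*(U**2 + U) = -21 + 3*(U + U**2) = -21 + (3*U + 3*U**2) = -21 + 3*U + 3*U**2)
p(b) = -3*b*(-7 + b)*(-6 + b) (p(b) = (((b - 6)*(b - 7))*b)*(-3) = (((-6 + b)*(-7 + b))*b)*(-3) = (((-7 + b)*(-6 + b))*b)*(-3) = (b*(-7 + b)*(-6 + b))*(-3) = -3*b*(-7 + b)*(-6 + b))
(-220087 + p(G(d(-2))))*(448003 - 294517) = (-220087 + 3*(-21 + 3*(-5) + 3*(-5)**2)*(-42 - (-21 + 3*(-5) + 3*(-5)**2)**2 + 13*(-21 + 3*(-5) + 3*(-5)**2)))*(448003 - 294517) = (-220087 + 3*(-21 - 15 + 3*25)*(-42 - (-21 - 15 + 3*25)**2 + 13*(-21 - 15 + 3*25)))*153486 = (-220087 + 3*(-21 - 15 + 75)*(-42 - (-21 - 15 + 75)**2 + 13*(-21 - 15 + 75)))*153486 = (-220087 + 3*39*(-42 - 1*39**2 + 13*39))*153486 = (-220087 + 3*39*(-42 - 1*1521 + 507))*153486 = (-220087 + 3*39*(-42 - 1521 + 507))*153486 = (-220087 + 3*39*(-1056))*153486 = (-220087 - 123552)*153486 = -343639*153486 = -52743775554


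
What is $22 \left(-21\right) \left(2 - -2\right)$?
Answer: $-1848$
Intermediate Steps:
$22 \left(-21\right) \left(2 - -2\right) = - 462 \left(2 + 2\right) = \left(-462\right) 4 = -1848$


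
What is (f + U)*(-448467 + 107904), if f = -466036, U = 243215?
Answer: 75884588223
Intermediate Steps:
(f + U)*(-448467 + 107904) = (-466036 + 243215)*(-448467 + 107904) = -222821*(-340563) = 75884588223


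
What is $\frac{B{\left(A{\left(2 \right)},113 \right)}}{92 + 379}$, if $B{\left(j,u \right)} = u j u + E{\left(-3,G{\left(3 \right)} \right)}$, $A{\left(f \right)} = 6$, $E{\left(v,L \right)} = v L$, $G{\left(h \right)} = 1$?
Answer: $\frac{25537}{157} \approx 162.66$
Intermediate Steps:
$E{\left(v,L \right)} = L v$
$B{\left(j,u \right)} = -3 + j u^{2}$ ($B{\left(j,u \right)} = u j u + 1 \left(-3\right) = j u u - 3 = j u^{2} - 3 = -3 + j u^{2}$)
$\frac{B{\left(A{\left(2 \right)},113 \right)}}{92 + 379} = \frac{-3 + 6 \cdot 113^{2}}{92 + 379} = \frac{-3 + 6 \cdot 12769}{471} = \frac{-3 + 76614}{471} = \frac{1}{471} \cdot 76611 = \frac{25537}{157}$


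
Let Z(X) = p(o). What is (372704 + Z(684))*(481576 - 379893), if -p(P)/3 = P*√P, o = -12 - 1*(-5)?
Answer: 37897660832 + 2135343*I*√7 ≈ 3.7898e+10 + 5.6496e+6*I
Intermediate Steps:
o = -7 (o = -12 + 5 = -7)
p(P) = -3*P^(3/2) (p(P) = -3*P*√P = -3*P^(3/2))
Z(X) = 21*I*√7 (Z(X) = -(-21)*I*√7 = 21*I*√7)
(372704 + Z(684))*(481576 - 379893) = (372704 + 21*I*√7)*(481576 - 379893) = (372704 + 21*I*√7)*101683 = 37897660832 + 2135343*I*√7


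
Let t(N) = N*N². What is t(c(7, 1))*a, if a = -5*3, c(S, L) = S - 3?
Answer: -960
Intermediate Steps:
c(S, L) = -3 + S
t(N) = N³
a = -15
t(c(7, 1))*a = (-3 + 7)³*(-15) = 4³*(-15) = 64*(-15) = -960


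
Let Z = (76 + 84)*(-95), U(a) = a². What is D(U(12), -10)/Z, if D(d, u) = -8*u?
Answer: -1/190 ≈ -0.0052632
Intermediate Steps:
Z = -15200 (Z = 160*(-95) = -15200)
D(U(12), -10)/Z = -8*(-10)/(-15200) = 80*(-1/15200) = -1/190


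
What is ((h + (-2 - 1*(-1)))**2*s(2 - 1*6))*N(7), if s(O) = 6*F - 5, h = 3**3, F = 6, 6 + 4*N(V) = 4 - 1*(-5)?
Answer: 15717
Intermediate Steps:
N(V) = 3/4 (N(V) = -3/2 + (4 - 1*(-5))/4 = -3/2 + (4 + 5)/4 = -3/2 + (1/4)*9 = -3/2 + 9/4 = 3/4)
h = 27
s(O) = 31 (s(O) = 6*6 - 5 = 36 - 5 = 31)
((h + (-2 - 1*(-1)))**2*s(2 - 1*6))*N(7) = ((27 + (-2 - 1*(-1)))**2*31)*(3/4) = ((27 + (-2 + 1))**2*31)*(3/4) = ((27 - 1)**2*31)*(3/4) = (26**2*31)*(3/4) = (676*31)*(3/4) = 20956*(3/4) = 15717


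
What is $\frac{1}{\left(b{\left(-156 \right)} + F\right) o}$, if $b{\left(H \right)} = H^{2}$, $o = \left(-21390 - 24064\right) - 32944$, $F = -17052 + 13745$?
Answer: $- \frac{1}{1648631542} \approx -6.0656 \cdot 10^{-10}$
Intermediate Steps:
$F = -3307$
$o = -78398$ ($o = -45454 - 32944 = -78398$)
$\frac{1}{\left(b{\left(-156 \right)} + F\right) o} = \frac{1}{\left(\left(-156\right)^{2} - 3307\right) \left(-78398\right)} = \frac{1}{24336 - 3307} \left(- \frac{1}{78398}\right) = \frac{1}{21029} \left(- \frac{1}{78398}\right) = - \frac{1}{1648631542}$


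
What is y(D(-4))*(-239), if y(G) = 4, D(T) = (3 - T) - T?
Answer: -956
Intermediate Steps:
D(T) = 3 - 2*T
y(D(-4))*(-239) = 4*(-239) = -956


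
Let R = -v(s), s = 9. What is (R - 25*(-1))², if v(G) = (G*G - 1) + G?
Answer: 4096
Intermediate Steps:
v(G) = -1 + G + G² (v(G) = (G² - 1) + G = (-1 + G²) + G = -1 + G + G²)
R = -89 (R = -(-1 + 9 + 9²) = -(-1 + 9 + 81) = -1*89 = -89)
(R - 25*(-1))² = (-89 - 25*(-1))² = (-89 + 25)² = (-64)² = 4096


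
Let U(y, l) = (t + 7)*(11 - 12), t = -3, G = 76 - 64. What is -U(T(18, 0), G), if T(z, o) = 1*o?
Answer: 4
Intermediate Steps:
G = 12
T(z, o) = o
U(y, l) = -4 (U(y, l) = (-3 + 7)*(11 - 12) = 4*(-1) = -4)
-U(T(18, 0), G) = -1*(-4) = 4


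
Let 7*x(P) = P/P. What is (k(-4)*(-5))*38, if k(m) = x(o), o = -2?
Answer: -190/7 ≈ -27.143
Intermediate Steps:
x(P) = ⅐ (x(P) = (P/P)/7 = (⅐)*1 = ⅐)
k(m) = ⅐
(k(-4)*(-5))*38 = ((⅐)*(-5))*38 = -5/7*38 = -190/7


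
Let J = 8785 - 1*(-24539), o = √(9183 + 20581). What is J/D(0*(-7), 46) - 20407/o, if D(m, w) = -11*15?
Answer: -11108/55 - 20407*√7441/14882 ≈ -320.25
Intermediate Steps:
o = 2*√7441 (o = √29764 = 2*√7441 ≈ 172.52)
D(m, w) = -165
J = 33324 (J = 8785 + 24539 = 33324)
J/D(0*(-7), 46) - 20407/o = 33324/(-165) - 20407*√7441/14882 = 33324*(-1/165) - 20407*√7441/14882 = -11108/55 - 20407*√7441/14882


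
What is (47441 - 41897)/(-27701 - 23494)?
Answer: -1848/17065 ≈ -0.10829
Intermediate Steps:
(47441 - 41897)/(-27701 - 23494) = 5544/(-51195) = 5544*(-1/51195) = -1848/17065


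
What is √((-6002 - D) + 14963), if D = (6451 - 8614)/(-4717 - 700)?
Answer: 9*√3246158918/5417 ≈ 94.660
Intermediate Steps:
D = 2163/5417 (D = -2163/(-5417) = -2163*(-1/5417) = 2163/5417 ≈ 0.39930)
√((-6002 - D) + 14963) = √((-6002 - 1*2163/5417) + 14963) = √((-6002 - 2163/5417) + 14963) = √(-32514997/5417 + 14963) = √(48539574/5417) = 9*√3246158918/5417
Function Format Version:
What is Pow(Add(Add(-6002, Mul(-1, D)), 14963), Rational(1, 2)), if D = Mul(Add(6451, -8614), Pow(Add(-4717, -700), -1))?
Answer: Mul(Rational(9, 5417), Pow(3246158918, Rational(1, 2))) ≈ 94.660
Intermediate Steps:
D = Rational(2163, 5417) (D = Mul(-2163, Pow(-5417, -1)) = Mul(-2163, Rational(-1, 5417)) = Rational(2163, 5417) ≈ 0.39930)
Pow(Add(Add(-6002, Mul(-1, D)), 14963), Rational(1, 2)) = Pow(Add(Add(-6002, Mul(-1, Rational(2163, 5417))), 14963), Rational(1, 2)) = Pow(Add(Add(-6002, Rational(-2163, 5417)), 14963), Rational(1, 2)) = Pow(Add(Rational(-32514997, 5417), 14963), Rational(1, 2)) = Pow(Rational(48539574, 5417), Rational(1, 2)) = Mul(Rational(9, 5417), Pow(3246158918, Rational(1, 2)))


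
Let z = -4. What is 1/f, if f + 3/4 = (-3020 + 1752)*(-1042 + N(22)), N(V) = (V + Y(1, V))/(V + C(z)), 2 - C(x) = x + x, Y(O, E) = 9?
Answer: 8/10560215 ≈ 7.5756e-7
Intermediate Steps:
C(x) = 2 - 2*x (C(x) = 2 - (x + x) = 2 - 2*x)
N(V) = (9 + V)/(10 + V) (N(V) = (V + 9)/(V + (2 - 2*(-4))) = (9 + V)/(V + (2 + 8)) = (9 + V)/(V + 10) = (9 + V)/(10 + V))
f = 10560215/8 (f = -¾ + (-3020 + 1752)*(-1042 + (9 + 22)/(10 + 22)) = -¾ - 1268*(-1042 + 31/32) = -¾ - 1268*(-33313/32) = -¾ + 10560221/8 = 10560215/8 ≈ 1.3200e+6)
1/f = 1/(10560215/8) = 8/10560215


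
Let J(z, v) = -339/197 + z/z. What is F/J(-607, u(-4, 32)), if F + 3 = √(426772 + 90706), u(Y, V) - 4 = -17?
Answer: 591/142 - 2561*√3062/142 ≈ -993.82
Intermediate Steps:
u(Y, V) = -13 (u(Y, V) = 4 - 17 = -13)
J(z, v) = -142/197 (J(z, v) = -339*1/197 + 1 = -339/197 + 1 = -142/197)
F = -3 + 13*√3062 (F = -3 + √(426772 + 90706) = -3 + √517478 = -3 + 13*√3062 ≈ 716.36)
F/J(-607, u(-4, 32)) = (-3 + 13*√3062)/(-142/197) = (-3 + 13*√3062)*(-197/142) = 591/142 - 2561*√3062/142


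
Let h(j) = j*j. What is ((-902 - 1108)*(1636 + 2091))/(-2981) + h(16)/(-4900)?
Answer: 9176614966/3651725 ≈ 2513.0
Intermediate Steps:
h(j) = j²
((-902 - 1108)*(1636 + 2091))/(-2981) + h(16)/(-4900) = ((-902 - 1108)*(1636 + 2091))/(-2981) + 16²/(-4900) = -2010*3727*(-1/2981) + 256*(-1/4900) = -7491270*(-1/2981) - 64/1225 = 7491270/2981 - 64/1225 = 9176614966/3651725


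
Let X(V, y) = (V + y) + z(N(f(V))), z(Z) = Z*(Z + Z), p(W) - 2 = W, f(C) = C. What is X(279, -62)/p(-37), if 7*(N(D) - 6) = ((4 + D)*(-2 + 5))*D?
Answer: -112255549771/1715 ≈ -6.5455e+7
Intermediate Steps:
p(W) = 2 + W
N(D) = 6 + D*(12 + 3*D)/7 (N(D) = 6 + (((4 + D)*(-2 + 5))*D)/7 = 6 + (((4 + D)*3)*D)/7 = 6 + ((12 + 3*D)*D)/7 = 6 + (D*(12 + 3*D))/7 = 6 + D*(12 + 3*D)/7)
z(Z) = 2*Z² (z(Z) = Z*(2*Z) = 2*Z²)
X(V, y) = V + y + 2*(6 + 3*V²/7 + 12*V/7)² (X(V, y) = (V + y) + 2*(6 + 3*V²/7 + 12*V/7)² = V + y + 2*(6 + 3*V²/7 + 12*V/7)²)
X(279, -62)/p(-37) = (279 - 62 + 18*(14 + 279² + 4*279)²/49)/(2 - 37) = (279 - 62 + 18*(14 + 77841 + 1116)²/49)/(-35) = (279 - 62 + (18/49)*78971²)*(-1/35) = (279 - 62 + (18/49)*6236418841)*(-1/35) = (279 - 62 + 112255539138/49)*(-1/35) = (112255549771/49)*(-1/35) = -112255549771/1715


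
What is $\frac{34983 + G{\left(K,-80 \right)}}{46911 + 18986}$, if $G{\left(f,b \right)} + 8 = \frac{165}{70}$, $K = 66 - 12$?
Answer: $\frac{489683}{922558} \approx 0.53079$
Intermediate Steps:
$K = 54$ ($K = 66 - 12 = 54$)
$G{\left(f,b \right)} = - \frac{79}{14}$ ($G{\left(f,b \right)} = -8 + \frac{165}{70} = -8 + 165 \cdot \frac{1}{70} = -8 + \frac{33}{14} = - \frac{79}{14}$)
$\frac{34983 + G{\left(K,-80 \right)}}{46911 + 18986} = \frac{34983 - \frac{79}{14}}{46911 + 18986} = \frac{489683}{14 \cdot 65897} = \frac{489683}{14} \cdot \frac{1}{65897} = \frac{489683}{922558}$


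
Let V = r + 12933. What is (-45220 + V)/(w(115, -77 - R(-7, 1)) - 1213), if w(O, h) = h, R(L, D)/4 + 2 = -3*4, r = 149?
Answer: 16069/617 ≈ 26.044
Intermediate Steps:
R(L, D) = -56 (R(L, D) = -8 + 4*(-3*4) = -8 + 4*(-12) = -8 - 48 = -56)
V = 13082 (V = 149 + 12933 = 13082)
(-45220 + V)/(w(115, -77 - R(-7, 1)) - 1213) = (-45220 + 13082)/((-77 - 1*(-56)) - 1213) = -32138/((-77 + 56) - 1213) = -32138/(-21 - 1213) = -32138/(-1234) = -32138*(-1/1234) = 16069/617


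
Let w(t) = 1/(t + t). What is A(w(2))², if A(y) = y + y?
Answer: ¼ ≈ 0.25000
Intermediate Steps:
w(t) = 1/(2*t)
A(y) = 2*y
A(w(2))² = (2*((½)/2))² = (2*((½)*(½)))² = (2*(¼))² = (½)² = ¼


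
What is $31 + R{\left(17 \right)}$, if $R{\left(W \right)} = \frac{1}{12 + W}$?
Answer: $\frac{900}{29} \approx 31.034$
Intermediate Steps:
$31 + R{\left(17 \right)} = 31 + \frac{1}{12 + 17} = 31 + \frac{1}{29} = \frac{900}{29}$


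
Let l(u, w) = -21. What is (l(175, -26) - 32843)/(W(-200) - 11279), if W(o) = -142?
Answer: 32864/11421 ≈ 2.8775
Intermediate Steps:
(l(175, -26) - 32843)/(W(-200) - 11279) = (-21 - 32843)/(-142 - 11279) = -32864/(-11421) = -32864*(-1/11421) = 32864/11421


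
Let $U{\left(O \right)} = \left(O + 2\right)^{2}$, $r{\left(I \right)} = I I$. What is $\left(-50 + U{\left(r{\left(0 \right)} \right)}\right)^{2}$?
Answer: $2116$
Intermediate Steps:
$r{\left(I \right)} = I^{2}$
$U{\left(O \right)} = \left(2 + O\right)^{2}$
$\left(-50 + U{\left(r{\left(0 \right)} \right)}\right)^{2} = \left(-50 + \left(2 + 0^{2}\right)^{2}\right)^{2} = \left(-50 + \left(2 + 0\right)^{2}\right)^{2} = \left(-50 + 2^{2}\right)^{2} = \left(-50 + 4\right)^{2} = \left(-46\right)^{2} = 2116$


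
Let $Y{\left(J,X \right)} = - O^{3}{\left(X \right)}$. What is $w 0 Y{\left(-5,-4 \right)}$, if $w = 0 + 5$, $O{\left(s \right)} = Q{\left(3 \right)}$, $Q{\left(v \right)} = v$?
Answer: $0$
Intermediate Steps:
$O{\left(s \right)} = 3$
$w = 5$
$Y{\left(J,X \right)} = -27$ ($Y{\left(J,X \right)} = - 3^{3} = \left(-1\right) 27 = -27$)
$w 0 Y{\left(-5,-4 \right)} = 5 \cdot 0 \left(-27\right) = 0 \left(-27\right) = 0$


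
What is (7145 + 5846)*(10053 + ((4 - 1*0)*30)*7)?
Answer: 141510963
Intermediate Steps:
(7145 + 5846)*(10053 + ((4 - 1*0)*30)*7) = 12991*(10053 + ((4 + 0)*30)*7) = 12991*(10053 + (4*30)*7) = 12991*(10053 + 120*7) = 12991*(10053 + 840) = 12991*10893 = 141510963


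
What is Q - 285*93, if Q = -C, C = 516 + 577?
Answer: -27598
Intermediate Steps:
C = 1093
Q = -1093 (Q = -1*1093 = -1093)
Q - 285*93 = -1093 - 285*93 = -1093 - 26505 = -27598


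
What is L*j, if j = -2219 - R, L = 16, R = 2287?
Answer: -72096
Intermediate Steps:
j = -4506 (j = -2219 - 1*2287 = -2219 - 2287 = -4506)
L*j = 16*(-4506) = -72096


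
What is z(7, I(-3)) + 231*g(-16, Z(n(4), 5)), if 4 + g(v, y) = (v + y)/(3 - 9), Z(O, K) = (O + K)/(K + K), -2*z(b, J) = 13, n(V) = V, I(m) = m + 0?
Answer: -6983/20 ≈ -349.15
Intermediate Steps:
I(m) = m
z(b, J) = -13/2 (z(b, J) = -½*13 = -13/2)
Z(O, K) = (K + O)/(2*K) (Z(O, K) = (K + O)/((2*K)) = (K + O)*(1/(2*K)) = (K + O)/(2*K))
g(v, y) = -4 - v/6 - y/6 (g(v, y) = -4 + (v + y)/(3 - 9) = -4 + (v + y)/(-6) = -4 + (v + y)*(-⅙) = -4 + (-v/6 - y/6) = -4 - v/6 - y/6)
z(7, I(-3)) + 231*g(-16, Z(n(4), 5)) = -13/2 + 231*(-4 - ⅙*(-16) - (5 + 4)/(12*5)) = -13/2 + 231*(-4 + 8/3 - 9/(12*5)) = -13/2 + 231*(-4 + 8/3 - ⅙*9/10) = -13/2 + 231*(-4 + 8/3 - 3/20) = -13/2 + 231*(-89/60) = -13/2 - 6853/20 = -6983/20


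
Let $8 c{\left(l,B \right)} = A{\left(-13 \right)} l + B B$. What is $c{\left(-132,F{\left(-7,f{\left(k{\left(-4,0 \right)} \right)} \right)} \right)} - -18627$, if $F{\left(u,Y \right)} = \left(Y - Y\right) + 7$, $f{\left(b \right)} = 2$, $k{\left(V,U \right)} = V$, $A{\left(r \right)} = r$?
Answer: $\frac{150781}{8} \approx 18848.0$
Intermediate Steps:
$F{\left(u,Y \right)} = 7$ ($F{\left(u,Y \right)} = 0 + 7 = 7$)
$c{\left(l,B \right)} = - \frac{13 l}{8} + \frac{B^{2}}{8}$ ($c{\left(l,B \right)} = \frac{- 13 l + B B}{8} = \frac{- 13 l + B^{2}}{8} = \frac{B^{2} - 13 l}{8} = - \frac{13 l}{8} + \frac{B^{2}}{8}$)
$c{\left(-132,F{\left(-7,f{\left(k{\left(-4,0 \right)} \right)} \right)} \right)} - -18627 = \left(\left(- \frac{13}{8}\right) \left(-132\right) + \frac{7^{2}}{8}\right) - -18627 = \left(\frac{429}{2} + \frac{1}{8} \cdot 49\right) + 18627 = \left(\frac{429}{2} + \frac{49}{8}\right) + 18627 = \frac{1765}{8} + 18627 = \frac{150781}{8}$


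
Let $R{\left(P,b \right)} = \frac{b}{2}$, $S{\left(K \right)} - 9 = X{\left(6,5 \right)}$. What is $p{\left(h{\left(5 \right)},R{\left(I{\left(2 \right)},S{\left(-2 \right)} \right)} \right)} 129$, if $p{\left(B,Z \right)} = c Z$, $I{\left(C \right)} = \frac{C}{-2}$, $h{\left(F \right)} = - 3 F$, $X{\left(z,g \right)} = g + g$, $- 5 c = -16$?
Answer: $\frac{19608}{5} \approx 3921.6$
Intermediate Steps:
$c = \frac{16}{5}$ ($c = \left(- \frac{1}{5}\right) \left(-16\right) = \frac{16}{5} \approx 3.2$)
$X{\left(z,g \right)} = 2 g$
$S{\left(K \right)} = 19$ ($S{\left(K \right)} = 9 + 2 \cdot 5 = 9 + 10 = 19$)
$I{\left(C \right)} = - \frac{C}{2}$ ($I{\left(C \right)} = C \left(- \frac{1}{2}\right) = - \frac{C}{2}$)
$R{\left(P,b \right)} = \frac{b}{2}$ ($R{\left(P,b \right)} = b \frac{1}{2} = \frac{b}{2}$)
$p{\left(B,Z \right)} = \frac{16 Z}{5}$
$p{\left(h{\left(5 \right)},R{\left(I{\left(2 \right)},S{\left(-2 \right)} \right)} \right)} 129 = \frac{16 \cdot \frac{1}{2} \cdot 19}{5} \cdot 129 = \frac{16}{5} \cdot \frac{19}{2} \cdot 129 = \frac{152}{5} \cdot 129 = \frac{19608}{5}$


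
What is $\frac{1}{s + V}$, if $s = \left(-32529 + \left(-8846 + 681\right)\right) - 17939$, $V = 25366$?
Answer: $- \frac{1}{33267} \approx -3.006 \cdot 10^{-5}$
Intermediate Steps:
$s = -58633$ ($s = \left(-32529 - 8165\right) - 17939 = -40694 - 17939 = -58633$)
$\frac{1}{s + V} = \frac{1}{-58633 + 25366} = \frac{1}{-33267} = - \frac{1}{33267}$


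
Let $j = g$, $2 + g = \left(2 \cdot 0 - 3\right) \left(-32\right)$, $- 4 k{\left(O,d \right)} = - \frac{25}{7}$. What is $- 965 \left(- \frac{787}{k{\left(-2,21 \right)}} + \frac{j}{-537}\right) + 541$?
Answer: $\frac{2285739211}{2685} \approx 8.513 \cdot 10^{5}$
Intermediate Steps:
$k{\left(O,d \right)} = \frac{25}{28}$ ($k{\left(O,d \right)} = - \frac{\left(-25\right) \frac{1}{7}}{4} = \left(- \frac{1}{4}\right) \left(- \frac{25}{7}\right) = \frac{25}{28}$)
$g = 94$ ($g = -2 + \left(2 \cdot 0 - 3\right) \left(-32\right) = -2 + \left(0 + \left(-5 + 2\right)\right) \left(-32\right) = -2 + \left(0 - 3\right) \left(-32\right) = -2 - -96 = -2 + 96 = 94$)
$j = 94$
$- 965 \left(- \frac{787}{k{\left(-2,21 \right)}} + \frac{j}{-537}\right) + 541 = - 965 \left(- \frac{787}{\frac{25}{28}} + \frac{94}{-537}\right) + 541 = - 965 \left(\left(-787\right) \frac{28}{25} + 94 \left(- \frac{1}{537}\right)\right) + 541 = - 965 \left(- \frac{22036}{25} - \frac{94}{537}\right) + 541 = \left(-965\right) \left(- \frac{11835682}{13425}\right) + 541 = \frac{2284286626}{2685} + 541 = \frac{2285739211}{2685}$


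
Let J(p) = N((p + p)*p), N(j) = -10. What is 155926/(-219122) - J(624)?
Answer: 1017647/109561 ≈ 9.2884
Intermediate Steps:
J(p) = -10
155926/(-219122) - J(624) = 155926/(-219122) - 1*(-10) = 155926*(-1/219122) + 10 = -77963/109561 + 10 = 1017647/109561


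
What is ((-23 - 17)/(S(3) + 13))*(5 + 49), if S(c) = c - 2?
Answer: -1080/7 ≈ -154.29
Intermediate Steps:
S(c) = -2 + c
((-23 - 17)/(S(3) + 13))*(5 + 49) = ((-23 - 17)/((-2 + 3) + 13))*(5 + 49) = -40/(1 + 13)*54 = -40/14*54 = -40*1/14*54 = -20/7*54 = -1080/7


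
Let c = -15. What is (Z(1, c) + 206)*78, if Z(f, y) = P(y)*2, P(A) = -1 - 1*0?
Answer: 15912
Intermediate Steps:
P(A) = -1 (P(A) = -1 + 0 = -1)
Z(f, y) = -2 (Z(f, y) = -1*2 = -2)
(Z(1, c) + 206)*78 = (-2 + 206)*78 = 204*78 = 15912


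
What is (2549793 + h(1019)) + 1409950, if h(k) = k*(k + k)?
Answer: 6036465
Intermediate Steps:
h(k) = 2*k² (h(k) = k*(2*k) = 2*k²)
(2549793 + h(1019)) + 1409950 = (2549793 + 2*1019²) + 1409950 = (2549793 + 2*1038361) + 1409950 = (2549793 + 2076722) + 1409950 = 4626515 + 1409950 = 6036465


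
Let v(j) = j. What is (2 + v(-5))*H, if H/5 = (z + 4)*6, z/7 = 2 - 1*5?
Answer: 1530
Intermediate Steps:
z = -21 (z = 7*(2 - 1*5) = 7*(2 - 5) = 7*(-3) = -21)
H = -510 (H = 5*((-21 + 4)*6) = 5*(-17*6) = 5*(-102) = -510)
(2 + v(-5))*H = (2 - 5)*(-510) = -3*(-510) = 1530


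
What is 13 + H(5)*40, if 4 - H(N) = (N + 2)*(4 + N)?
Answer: -2347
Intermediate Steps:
H(N) = 4 - (2 + N)*(4 + N) (H(N) = 4 - (N + 2)*(4 + N) = 4 - (2 + N)*(4 + N))
13 + H(5)*40 = 13 + (-4 - 1*5² - 6*5)*40 = 13 + (-4 - 1*25 - 30)*40 = 13 + (-4 - 25 - 30)*40 = 13 - 59*40 = 13 - 2360 = -2347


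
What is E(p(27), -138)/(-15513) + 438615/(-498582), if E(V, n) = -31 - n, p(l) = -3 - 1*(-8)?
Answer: -253984547/286463058 ≈ -0.88662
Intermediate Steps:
p(l) = 5 (p(l) = -3 + 8 = 5)
E(p(27), -138)/(-15513) + 438615/(-498582) = (-31 - 1*(-138))/(-15513) + 438615/(-498582) = (-31 + 138)*(-1/15513) + 438615*(-1/498582) = 107*(-1/15513) - 16245/18466 = -107/15513 - 16245/18466 = -253984547/286463058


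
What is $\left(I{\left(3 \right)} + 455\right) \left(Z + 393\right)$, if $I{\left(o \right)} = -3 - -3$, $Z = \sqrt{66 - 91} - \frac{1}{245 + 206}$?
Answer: $\frac{80645110}{451} + 2275 i \approx 1.7881 \cdot 10^{5} + 2275.0 i$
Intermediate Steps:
$Z = - \frac{1}{451} + 5 i$ ($Z = \sqrt{-25} - \frac{1}{451} = 5 i - \frac{1}{451} = - \frac{1}{451} + 5 i \approx -0.0022173 + 5.0 i$)
$I{\left(o \right)} = 0$ ($I{\left(o \right)} = -3 + 3 = 0$)
$\left(I{\left(3 \right)} + 455\right) \left(Z + 393\right) = \left(0 + 455\right) \left(\left(- \frac{1}{451} + 5 i\right) + 393\right) = 455 \left(\frac{177242}{451} + 5 i\right) = \frac{80645110}{451} + 2275 i$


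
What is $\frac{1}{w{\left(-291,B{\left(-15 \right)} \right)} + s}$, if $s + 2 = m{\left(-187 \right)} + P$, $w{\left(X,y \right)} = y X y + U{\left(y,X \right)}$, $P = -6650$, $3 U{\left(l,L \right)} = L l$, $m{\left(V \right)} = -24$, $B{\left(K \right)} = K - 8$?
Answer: $- \frac{1}{158384} \approx -6.3138 \cdot 10^{-6}$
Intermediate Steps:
$B{\left(K \right)} = -8 + K$
$U{\left(l,L \right)} = \frac{L l}{3}$
$w{\left(X,y \right)} = X y^{2} + \frac{X y}{3}$ ($w{\left(X,y \right)} = y X y + \frac{X y}{3} = X y y + \frac{X y}{3} = X y^{2} + \frac{X y}{3}$)
$s = -6676$ ($s = -2 - 6674 = -6676$)
$\frac{1}{w{\left(-291,B{\left(-15 \right)} \right)} + s} = \frac{1}{\frac{1}{3} \left(-291\right) \left(-8 - 15\right) \left(1 + 3 \left(-8 - 15\right)\right) - 6676} = \frac{1}{\frac{1}{3} \left(-291\right) \left(-23\right) \left(1 + 3 \left(-23\right)\right) - 6676} = \frac{1}{\frac{1}{3} \left(-291\right) \left(-23\right) \left(1 - 69\right) - 6676} = \frac{1}{\frac{1}{3} \left(-291\right) \left(-23\right) \left(-68\right) - 6676} = \frac{1}{-151708 - 6676} = \frac{1}{-158384} = - \frac{1}{158384}$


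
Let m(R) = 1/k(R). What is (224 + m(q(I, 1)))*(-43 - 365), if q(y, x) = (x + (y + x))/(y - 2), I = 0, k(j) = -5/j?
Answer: -457368/5 ≈ -91474.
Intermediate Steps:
q(y, x) = (y + 2*x)/(-2 + y) (q(y, x) = (x + (x + y))/(-2 + y) = (y + 2*x)/(-2 + y))
m(R) = -R/5 (m(R) = 1/(-5/R) = -R/5)
(224 + m(q(I, 1)))*(-43 - 365) = (224 - (0 + 2*1)/(5*(-2 + 0)))*(-43 - 365) = (224 - (0 + 2)/(5*(-2)))*(-408) = (224 - (-1)*2/10)*(-408) = (224 - ⅕*(-1))*(-408) = (224 + ⅕)*(-408) = (1121/5)*(-408) = -457368/5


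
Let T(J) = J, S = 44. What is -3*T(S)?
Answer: -132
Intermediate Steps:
-3*T(S) = -3*44 = -132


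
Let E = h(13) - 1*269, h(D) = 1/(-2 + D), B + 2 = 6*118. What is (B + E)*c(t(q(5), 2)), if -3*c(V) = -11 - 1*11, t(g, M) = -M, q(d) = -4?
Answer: 9616/3 ≈ 3205.3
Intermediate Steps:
B = 706 (B = -2 + 6*118 = -2 + 708 = 706)
c(V) = 22/3 (c(V) = -(-11 - 1*11)/3 = -(-11 - 11)/3 = -⅓*(-22) = 22/3)
E = -2958/11 (E = 1/(-2 + 13) - 1*269 = 1/11 - 269 = -2958/11 ≈ -268.91)
(B + E)*c(t(q(5), 2)) = (706 - 2958/11)*(22/3) = (4808/11)*(22/3) = 9616/3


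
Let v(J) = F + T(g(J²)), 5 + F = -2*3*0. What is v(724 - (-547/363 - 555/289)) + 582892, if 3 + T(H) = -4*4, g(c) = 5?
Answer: 582868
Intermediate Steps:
F = -5 (F = -5 - 2*3*0 = -5 - 6*0 = -5 + 0 = -5)
T(H) = -19 (T(H) = -3 - 4*4 = -3 - 16 = -19)
v(J) = -24 (v(J) = -5 - 19 = -24)
v(724 - (-547/363 - 555/289)) + 582892 = -24 + 582892 = 582868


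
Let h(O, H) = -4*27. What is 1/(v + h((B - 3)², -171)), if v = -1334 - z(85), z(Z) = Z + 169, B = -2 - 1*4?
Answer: -1/1696 ≈ -0.00058962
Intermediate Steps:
B = -6 (B = -2 - 4 = -6)
z(Z) = 169 + Z
h(O, H) = -108
v = -1588 (v = -1334 - (169 + 85) = -1334 - 1*254 = -1334 - 254 = -1588)
1/(v + h((B - 3)², -171)) = 1/(-1588 - 108) = 1/(-1696) = -1/1696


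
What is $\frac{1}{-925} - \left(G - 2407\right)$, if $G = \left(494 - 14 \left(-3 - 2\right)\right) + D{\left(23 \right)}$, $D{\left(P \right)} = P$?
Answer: $\frac{1683499}{925} \approx 1820.0$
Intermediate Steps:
$G = 587$ ($G = \left(494 - 14 \left(-3 - 2\right)\right) + 23 = \left(494 - -70\right) + 23 = \left(494 + 70\right) + 23 = 564 + 23 = 587$)
$\frac{1}{-925} - \left(G - 2407\right) = \frac{1}{-925} - \left(587 - 2407\right) = - \frac{1}{925} - \left(587 - 2407\right) = - \frac{1}{925} - -1820 = - \frac{1}{925} + 1820 = \frac{1683499}{925}$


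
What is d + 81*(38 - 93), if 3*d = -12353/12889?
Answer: -172273838/38667 ≈ -4455.3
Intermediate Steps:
d = -12353/38667 (d = (-12353/12889)/3 = (-12353*1/12889)/3 = (⅓)*(-12353/12889) = -12353/38667 ≈ -0.31947)
d + 81*(38 - 93) = -12353/38667 + 81*(38 - 93) = -12353/38667 + 81*(-55) = -12353/38667 - 4455 = -172273838/38667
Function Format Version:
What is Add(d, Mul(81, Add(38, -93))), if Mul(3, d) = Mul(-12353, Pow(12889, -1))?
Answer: Rational(-172273838, 38667) ≈ -4455.3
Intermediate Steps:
d = Rational(-12353, 38667) (d = Mul(Rational(1, 3), Mul(-12353, Pow(12889, -1))) = Mul(Rational(1, 3), Mul(-12353, Rational(1, 12889))) = Mul(Rational(1, 3), Rational(-12353, 12889)) = Rational(-12353, 38667) ≈ -0.31947)
Add(d, Mul(81, Add(38, -93))) = Add(Rational(-12353, 38667), Mul(81, Add(38, -93))) = Add(Rational(-12353, 38667), Mul(81, -55)) = Add(Rational(-12353, 38667), -4455) = Rational(-172273838, 38667)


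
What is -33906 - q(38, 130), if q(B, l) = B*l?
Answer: -38846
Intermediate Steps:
-33906 - q(38, 130) = -33906 - 38*130 = -33906 - 1*4940 = -33906 - 4940 = -38846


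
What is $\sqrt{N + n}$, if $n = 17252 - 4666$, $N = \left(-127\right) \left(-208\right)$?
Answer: $\sqrt{39002} \approx 197.49$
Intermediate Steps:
$N = 26416$
$n = 12586$
$\sqrt{N + n} = \sqrt{26416 + 12586} = \sqrt{39002}$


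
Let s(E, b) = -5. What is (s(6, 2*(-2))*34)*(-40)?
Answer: 6800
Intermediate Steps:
(s(6, 2*(-2))*34)*(-40) = -5*34*(-40) = -170*(-40) = 6800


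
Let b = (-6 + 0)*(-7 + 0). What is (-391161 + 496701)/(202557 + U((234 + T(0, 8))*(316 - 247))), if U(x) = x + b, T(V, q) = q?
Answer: 35180/73099 ≈ 0.48127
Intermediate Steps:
b = 42 (b = -6*(-7) = 42)
U(x) = 42 + x (U(x) = x + 42 = 42 + x)
(-391161 + 496701)/(202557 + U((234 + T(0, 8))*(316 - 247))) = (-391161 + 496701)/(202557 + (42 + (234 + 8)*(316 - 247))) = 105540/(202557 + (42 + 242*69)) = 105540/(202557 + (42 + 16698)) = 105540/(202557 + 16740) = 105540/219297 = 105540*(1/219297) = 35180/73099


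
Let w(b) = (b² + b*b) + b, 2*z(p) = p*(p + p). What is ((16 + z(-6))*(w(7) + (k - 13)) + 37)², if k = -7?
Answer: 19864849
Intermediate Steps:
z(p) = p² (z(p) = (p*(p + p))/2 = (p*(2*p))/2 = (2*p²)/2 = p²)
w(b) = b + 2*b² (w(b) = (b² + b²) + b = 2*b² + b = b + 2*b²)
((16 + z(-6))*(w(7) + (k - 13)) + 37)² = ((16 + (-6)²)*(7*(1 + 2*7) + (-7 - 13)) + 37)² = ((16 + 36)*(7*(1 + 14) - 20) + 37)² = (52*(7*15 - 20) + 37)² = (52*(105 - 20) + 37)² = (52*85 + 37)² = (4420 + 37)² = 4457² = 19864849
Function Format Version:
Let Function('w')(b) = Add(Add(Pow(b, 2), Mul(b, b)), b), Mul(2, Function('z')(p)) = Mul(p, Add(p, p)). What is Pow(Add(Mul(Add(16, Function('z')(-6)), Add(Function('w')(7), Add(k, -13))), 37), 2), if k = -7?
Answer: 19864849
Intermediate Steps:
Function('z')(p) = Pow(p, 2) (Function('z')(p) = Mul(Rational(1, 2), Mul(p, Add(p, p))) = Mul(Rational(1, 2), Mul(p, Mul(2, p))) = Mul(Rational(1, 2), Mul(2, Pow(p, 2))) = Pow(p, 2))
Function('w')(b) = Add(b, Mul(2, Pow(b, 2))) (Function('w')(b) = Add(Add(Pow(b, 2), Pow(b, 2)), b) = Add(Mul(2, Pow(b, 2)), b) = Add(b, Mul(2, Pow(b, 2))))
Pow(Add(Mul(Add(16, Function('z')(-6)), Add(Function('w')(7), Add(k, -13))), 37), 2) = Pow(Add(Mul(Add(16, Pow(-6, 2)), Add(Mul(7, Add(1, Mul(2, 7))), Add(-7, -13))), 37), 2) = Pow(Add(Mul(Add(16, 36), Add(Mul(7, Add(1, 14)), -20)), 37), 2) = Pow(Add(Mul(52, Add(Mul(7, 15), -20)), 37), 2) = Pow(Add(Mul(52, Add(105, -20)), 37), 2) = Pow(Add(Mul(52, 85), 37), 2) = Pow(Add(4420, 37), 2) = Pow(4457, 2) = 19864849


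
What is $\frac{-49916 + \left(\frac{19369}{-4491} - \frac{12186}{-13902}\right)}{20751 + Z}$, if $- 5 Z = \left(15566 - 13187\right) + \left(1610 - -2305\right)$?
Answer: $- \frac{2597220162020}{1014144762267} \approx -2.561$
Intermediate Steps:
$Z = - \frac{6294}{5}$ ($Z = - \frac{\left(15566 - 13187\right) + \left(1610 - -2305\right)}{5} = - \frac{2379 + \left(1610 + 2305\right)}{5} = - \frac{2379 + 3915}{5} = \left(- \frac{1}{5}\right) 6294 = - \frac{6294}{5} \approx -1258.8$)
$\frac{-49916 + \left(\frac{19369}{-4491} - \frac{12186}{-13902}\right)}{20751 + Z} = \frac{-49916 + \left(\frac{19369}{-4491} - \frac{12186}{-13902}\right)}{20751 - \frac{6294}{5}} = \frac{-49916 + \left(19369 \left(- \frac{1}{4491}\right) - - \frac{2031}{2317}\right)}{\frac{97461}{5}} = \left(-49916 + \left(- \frac{19369}{4491} + \frac{2031}{2317}\right)\right) \frac{5}{97461} = \left(-49916 - \frac{35756752}{10405647}\right) \frac{5}{97461} = \left(- \frac{519444032404}{10405647}\right) \frac{5}{97461} = - \frac{2597220162020}{1014144762267}$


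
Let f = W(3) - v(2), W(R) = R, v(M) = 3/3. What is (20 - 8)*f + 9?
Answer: 33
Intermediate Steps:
v(M) = 1 (v(M) = 3*(⅓) = 1)
f = 2 (f = 3 - 1*1 = 3 - 1 = 2)
(20 - 8)*f + 9 = (20 - 8)*2 + 9 = 12*2 + 9 = 24 + 9 = 33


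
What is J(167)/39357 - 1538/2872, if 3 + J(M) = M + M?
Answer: -29790217/56516652 ≈ -0.52711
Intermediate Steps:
J(M) = -3 + 2*M (J(M) = -3 + (M + M) = -3 + 2*M)
J(167)/39357 - 1538/2872 = (-3 + 2*167)/39357 - 1538/2872 = (-3 + 334)*(1/39357) - 1538*1/2872 = 331*(1/39357) - 769/1436 = 331/39357 - 769/1436 = -29790217/56516652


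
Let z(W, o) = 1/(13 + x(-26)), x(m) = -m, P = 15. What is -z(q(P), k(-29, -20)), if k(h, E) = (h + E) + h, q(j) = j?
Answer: -1/39 ≈ -0.025641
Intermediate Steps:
k(h, E) = E + 2*h (k(h, E) = (E + h) + h = E + 2*h)
z(W, o) = 1/39 (z(W, o) = 1/(13 - 1*(-26)) = 1/(13 + 26) = 1/39)
-z(q(P), k(-29, -20)) = -1*1/39 = -1/39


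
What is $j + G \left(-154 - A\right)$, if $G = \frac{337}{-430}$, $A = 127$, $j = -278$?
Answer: $- \frac{24843}{430} \approx -57.774$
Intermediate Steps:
$G = - \frac{337}{430}$ ($G = 337 \left(- \frac{1}{430}\right) = - \frac{337}{430} \approx -0.78372$)
$j + G \left(-154 - A\right) = -278 - \frac{337 \left(-154 - 127\right)}{430} = -278 - - \frac{94697}{430} = -278 + \frac{94697}{430} = - \frac{24843}{430}$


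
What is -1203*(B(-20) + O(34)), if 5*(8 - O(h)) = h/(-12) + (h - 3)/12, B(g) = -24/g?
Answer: -44511/4 ≈ -11128.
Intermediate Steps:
O(h) = 161/20 (O(h) = 8 - (h/(-12) + (h - 3)/12)/5 = 8 - (h*(-1/12) + (-3 + h)*(1/12))/5 = 8 - (-h/12 + (-¼ + h/12))/5 = 8 - ⅕*(-¼) = 8 + 1/20 = 161/20)
-1203*(B(-20) + O(34)) = -1203*(-24/(-20) + 161/20) = -1203*(-24*(-1/20) + 161/20) = -1203*(6/5 + 161/20) = -1203*37/4 = -44511/4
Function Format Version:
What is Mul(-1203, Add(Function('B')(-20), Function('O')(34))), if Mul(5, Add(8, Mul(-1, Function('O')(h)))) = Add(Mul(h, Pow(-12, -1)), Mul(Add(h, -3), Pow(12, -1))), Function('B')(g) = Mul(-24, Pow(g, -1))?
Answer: Rational(-44511, 4) ≈ -11128.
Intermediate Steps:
Function('O')(h) = Rational(161, 20) (Function('O')(h) = Add(8, Mul(Rational(-1, 5), Add(Mul(h, Pow(-12, -1)), Mul(Add(h, -3), Pow(12, -1))))) = Add(8, Mul(Rational(-1, 5), Add(Mul(h, Rational(-1, 12)), Mul(Add(-3, h), Rational(1, 12))))) = Add(8, Mul(Rational(-1, 5), Add(Mul(Rational(-1, 12), h), Add(Rational(-1, 4), Mul(Rational(1, 12), h))))) = Add(8, Mul(Rational(-1, 5), Rational(-1, 4))) = Add(8, Rational(1, 20)) = Rational(161, 20))
Mul(-1203, Add(Function('B')(-20), Function('O')(34))) = Mul(-1203, Add(Mul(-24, Pow(-20, -1)), Rational(161, 20))) = Mul(-1203, Add(Mul(-24, Rational(-1, 20)), Rational(161, 20))) = Mul(-1203, Add(Rational(6, 5), Rational(161, 20))) = Mul(-1203, Rational(37, 4)) = Rational(-44511, 4)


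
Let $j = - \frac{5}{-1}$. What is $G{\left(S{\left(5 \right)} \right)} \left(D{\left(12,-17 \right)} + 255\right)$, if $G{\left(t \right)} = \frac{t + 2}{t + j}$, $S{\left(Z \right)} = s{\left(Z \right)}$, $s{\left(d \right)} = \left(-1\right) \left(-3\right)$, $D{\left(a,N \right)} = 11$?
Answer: $\frac{665}{4} \approx 166.25$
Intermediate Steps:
$j = 5$ ($j = \left(-5\right) \left(-1\right) = 5$)
$s{\left(d \right)} = 3$
$S{\left(Z \right)} = 3$
$G{\left(t \right)} = \frac{2 + t}{5 + t}$ ($G{\left(t \right)} = \frac{t + 2}{t + 5} = \frac{2 + t}{5 + t}$)
$G{\left(S{\left(5 \right)} \right)} \left(D{\left(12,-17 \right)} + 255\right) = \frac{2 + 3}{5 + 3} \left(11 + 255\right) = \frac{1}{8} \cdot 5 \cdot 266 = \frac{5}{8} \cdot 266 = \frac{665}{4}$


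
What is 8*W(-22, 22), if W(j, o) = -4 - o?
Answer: -208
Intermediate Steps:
8*W(-22, 22) = 8*(-4 - 1*22) = 8*(-4 - 22) = 8*(-26) = -208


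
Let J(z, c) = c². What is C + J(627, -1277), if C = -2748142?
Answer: -1117413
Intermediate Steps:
C + J(627, -1277) = -2748142 + (-1277)² = -2748142 + 1630729 = -1117413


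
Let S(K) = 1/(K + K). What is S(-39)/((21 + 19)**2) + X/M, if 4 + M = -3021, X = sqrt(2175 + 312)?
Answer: -1/124800 - sqrt(2487)/3025 ≈ -0.016494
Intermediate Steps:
S(K) = 1/(2*K)
X = sqrt(2487) ≈ 49.870
M = -3025 (M = -4 - 3021 = -3025)
S(-39)/((21 + 19)**2) + X/M = ((1/2)/(-39))/((21 + 19)**2) + sqrt(2487)/(-3025) = ((1/2)*(-1/39))/(40**2) + sqrt(2487)*(-1/3025) = -1/78/1600 - sqrt(2487)/3025 = -1/78*1/1600 - sqrt(2487)/3025 = -1/124800 - sqrt(2487)/3025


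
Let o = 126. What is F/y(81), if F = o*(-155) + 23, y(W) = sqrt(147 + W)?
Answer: -19507*sqrt(57)/114 ≈ -1291.9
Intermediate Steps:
F = -19507 (F = 126*(-155) + 23 = -19530 + 23 = -19507)
F/y(81) = -19507/sqrt(147 + 81) = -19507*sqrt(57)/114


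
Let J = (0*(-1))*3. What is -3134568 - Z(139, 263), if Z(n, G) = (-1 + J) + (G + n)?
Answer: -3134969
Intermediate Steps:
J = 0 (J = 0*3 = 0)
Z(n, G) = -1 + G + n (Z(n, G) = (-1 + 0) + (G + n) = -1 + (G + n) = -1 + G + n)
-3134568 - Z(139, 263) = -3134568 - (-1 + 263 + 139) = -3134568 - 1*401 = -3134568 - 401 = -3134969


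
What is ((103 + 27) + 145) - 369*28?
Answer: -10057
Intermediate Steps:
((103 + 27) + 145) - 369*28 = (130 + 145) - 10332 = 275 - 10332 = -10057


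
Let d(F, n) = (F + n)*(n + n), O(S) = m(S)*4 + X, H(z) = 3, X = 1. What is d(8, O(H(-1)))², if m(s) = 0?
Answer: 324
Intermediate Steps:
O(S) = 1 (O(S) = 0*4 + 1 = 0 + 1 = 1)
d(F, n) = 2*n*(F + n) (d(F, n) = (F + n)*(2*n) = 2*n*(F + n))
d(8, O(H(-1)))² = (2*1*(8 + 1))² = (2*1*9)² = 18² = 324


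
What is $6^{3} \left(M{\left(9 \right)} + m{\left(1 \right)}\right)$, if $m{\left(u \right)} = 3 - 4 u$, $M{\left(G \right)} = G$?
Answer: $1728$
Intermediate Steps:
$6^{3} \left(M{\left(9 \right)} + m{\left(1 \right)}\right) = 6^{3} \left(9 + \left(3 - 4\right)\right) = 216 \left(9 + \left(3 - 4\right)\right) = 216 \left(9 - 1\right) = 216 \cdot 8 = 1728$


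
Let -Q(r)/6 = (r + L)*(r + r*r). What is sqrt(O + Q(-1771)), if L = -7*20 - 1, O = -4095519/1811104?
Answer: sqrt(7372211102530005688554)/452776 ≈ 1.8963e+5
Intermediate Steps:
O = -4095519/1811104 (O = -4095519*1/1811104 = -4095519/1811104 ≈ -2.2613)
L = -141 (L = -140 - 1 = -141)
Q(r) = -6*(-141 + r)*(r + r**2) (Q(r) = -6*(r - 141)*(r + r*r) = -6*(-141 + r)*(r + r**2))
sqrt(O + Q(-1771)) = sqrt(-4095519/1811104 + 6*(-1771)*(141 - 1*(-1771)**2 + 140*(-1771))) = sqrt(-4095519/1811104 + 6*(-1771)*(141 - 1*3136441 - 247940)) = sqrt(-4095519/1811104 + 6*(-1771)*(141 - 3136441 - 247940)) = sqrt(-4095519/1811104 + 6*(-1771)*(-3384240)) = sqrt(-4095519/1811104 + 35960934240) = sqrt(65128991841705441/1811104) = sqrt(7372211102530005688554)/452776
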